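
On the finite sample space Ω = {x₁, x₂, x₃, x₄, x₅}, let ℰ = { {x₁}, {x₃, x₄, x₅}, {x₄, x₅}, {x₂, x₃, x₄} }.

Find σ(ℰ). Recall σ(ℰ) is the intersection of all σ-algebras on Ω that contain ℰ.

Initial family (6 sets): { {}, {x₁}, {x₄, x₅}, {x₂, x₃, x₄}, {x₃, x₄, x₅}, Ω }.
Round 1: 7 new —
  {x₁, x₂}  = ᶜ of {x₃, x₄, x₅}
  {x₁, x₅}  = ᶜ of {x₂, x₃, x₄}
  {x₁, x₂, x₃}  = ᶜ of {x₄, x₅}
  {x₁, x₄, x₅}  = {x₄, x₅} ∪ {x₁}
  {x₁, x₂, x₃, x₄}  = {x₂, x₃, x₄} ∪ {x₁}
  {x₁, x₃, x₄, x₅}  = {x₃, x₄, x₅} ∪ {x₁}
  {x₂, x₃, x₄, x₅}  = ᶜ of {x₁}
  — 13 sets.
Round 2 adds 6:
  {x₂}  = ᶜ of {x₁, x₃, x₄, x₅}
  {x₅}  = ᶜ of {x₁, x₂, x₃, x₄}
  {x₂, x₃}  = ᶜ of {x₁, x₄, x₅}
  {x₁, x₂, x₅}  = {x₁, x₂} ∪ {x₁, x₅}
  {x₁, x₂, x₃, x₅}  = {x₁, x₂, x₃} ∪ {x₁, x₅}
  {x₁, x₂, x₄, x₅}  = {x₁, x₄, x₅} ∪ {x₁, x₂}
  — 19 sets.
Round 3. New:
  {x₃}  = ᶜ of {x₁, x₂, x₄, x₅}
  {x₄}  = ᶜ of {x₁, x₂, x₃, x₅}
  {x₂, x₅}  = {x₂} ∪ {x₅}
  {x₃, x₄}  = ᶜ of {x₁, x₂, x₅}
  {x₂, x₃, x₅}  = {x₅} ∪ {x₂, x₃}
  {x₂, x₄, x₅}  = {x₂} ∪ {x₄, x₅}
  — 25 sets.
Round 4: 7 new —
  {x₁, x₃}  = ᶜ of {x₂, x₄, x₅}
  {x₁, x₄}  = ᶜ of {x₂, x₃, x₅}
  {x₂, x₄}  = {x₂} ∪ {x₄}
  {x₃, x₅}  = {x₅} ∪ {x₃}
  {x₁, x₂, x₄}  = {x₁, x₂} ∪ {x₄}
  {x₁, x₃, x₄}  = ᶜ of {x₂, x₅}
  {x₁, x₃, x₅}  = {x₃} ∪ {x₁, x₅}
  — 32 sets.
After Round 5 the family is unchanged; done.

|σ(ℰ)| = 32.  σ(ℰ) = { {}, {x₁}, {x₂}, {x₃}, {x₄}, {x₅}, {x₁, x₂}, {x₁, x₃}, {x₁, x₄}, {x₁, x₅}, {x₂, x₃}, {x₂, x₄}, {x₂, x₅}, {x₃, x₄}, {x₃, x₅}, {x₄, x₅}, {x₁, x₂, x₃}, {x₁, x₂, x₄}, {x₁, x₂, x₅}, {x₁, x₃, x₄}, {x₁, x₃, x₅}, {x₁, x₄, x₅}, {x₂, x₃, x₄}, {x₂, x₃, x₅}, {x₂, x₄, x₅}, {x₃, x₄, x₅}, {x₁, x₂, x₃, x₄}, {x₁, x₂, x₃, x₅}, {x₁, x₂, x₄, x₅}, {x₁, x₃, x₄, x₅}, {x₂, x₃, x₄, x₅}, Ω }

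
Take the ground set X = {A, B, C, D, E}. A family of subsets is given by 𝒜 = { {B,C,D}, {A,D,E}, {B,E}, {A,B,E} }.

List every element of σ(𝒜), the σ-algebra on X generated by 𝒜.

Answer: σ(𝒜) = { ∅, {A}, {B}, {C}, {D}, {E}, {A,B}, {A,C}, {A,D}, {A,E}, {B,C}, {B,D}, {B,E}, {C,D}, {C,E}, {D,E}, {A,B,C}, {A,B,D}, {A,B,E}, {A,C,D}, {A,C,E}, {A,D,E}, {B,C,D}, {B,C,E}, {B,D,E}, {C,D,E}, {A,B,C,D}, {A,B,C,E}, {A,B,D,E}, {A,C,D,E}, {B,C,D,E}, X }

Check:
Begin from { ∅, {B,E}, {A,B,E}, {A,D,E}, {B,C,D}, X } (that is, 𝒜 plus ∅ and X).
Pass 1 (6 new):
  {A,E}  = {B,C,D}ᶜ
  {B,C}  = {A,D,E}ᶜ
  {C,D}  = {A,B,E}ᶜ
  {A,C,D}  = {B,E}ᶜ
  {A,B,D,E}  = {A,D,E} ∪ {B,E}
  {B,C,D,E}  = {B,E} ∪ {B,C,D}
  |family| = 12
Pass 2. New:
  {A}  = {B,C,D,E}ᶜ
  {C}  = {A,B,D,E}ᶜ
  {B,C,E}  = {B,E} ∪ {B,C}
  {A,B,C,D}  = {B,C,D} ∪ {A,C,D}
  {A,B,C,E}  = {A,B,E} ∪ {B,C}
  {A,C,D,E}  = {A,D,E} ∪ {C,D}
  |family| = 18
Pass 3 (7 new):
  {B}  = {A,C,D,E}ᶜ
  {D}  = {A,B,C,E}ᶜ
  {E}  = {A,B,C,D}ᶜ
  {A,C}  = {C} ∪ {A}
  {A,D}  = {B,C,E}ᶜ
  {A,B,C}  = {B,C} ∪ {A}
  {A,C,E}  = {C} ∪ {A,E}
  |family| = 25
Pass 4 (7 new):
  {A,B}  = {B} ∪ {A}
  {B,D}  = {A,C,E}ᶜ
  {C,E}  = {E} ∪ {C}
  {D,E}  = {A,B,C}ᶜ
  {A,B,D}  = {B} ∪ {A,D}
  {B,D,E}  = {A,C}ᶜ
  {C,D,E}  = {C,D} ∪ {E}
  |family| = 32
After Pass 5 the family is unchanged; done.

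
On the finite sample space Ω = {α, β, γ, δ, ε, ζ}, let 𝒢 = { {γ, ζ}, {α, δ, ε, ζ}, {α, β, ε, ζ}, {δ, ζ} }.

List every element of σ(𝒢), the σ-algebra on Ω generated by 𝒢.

|σ(𝒢)| = 32.  σ(𝒢) = { {}, {β}, {γ}, {δ}, {ζ}, {α, ε}, {β, γ}, {β, δ}, {β, ζ}, {γ, δ}, {γ, ζ}, {δ, ζ}, {α, β, ε}, {α, γ, ε}, {α, δ, ε}, {α, ε, ζ}, {β, γ, δ}, {β, γ, ζ}, {β, δ, ζ}, {γ, δ, ζ}, {α, β, γ, ε}, {α, β, δ, ε}, {α, β, ε, ζ}, {α, γ, δ, ε}, {α, γ, ε, ζ}, {α, δ, ε, ζ}, {β, γ, δ, ζ}, {α, β, γ, δ, ε}, {α, β, γ, ε, ζ}, {α, β, δ, ε, ζ}, {α, γ, δ, ε, ζ}, Ω }

Trace:
Take S₀ = 𝒢 ∪ {∅, Ω} = { {}, {γ, ζ}, {δ, ζ}, {α, β, ε, ζ}, {α, δ, ε, ζ}, Ω }.
Round 1: 8 new —
  {β, γ}  = ᶜ of {α, δ, ε, ζ}
  {γ, δ}  = ᶜ of {α, β, ε, ζ}
  {γ, δ, ζ}  = {γ, ζ} ∪ {δ, ζ}
  {α, β, γ, ε}  = ᶜ of {δ, ζ}
  {α, β, δ, ε}  = ᶜ of {γ, ζ}
  {α, β, γ, ε, ζ}  = {γ, ζ} ∪ {α, β, ε, ζ}
  {α, β, δ, ε, ζ}  = {α, δ, ε, ζ} ∪ {α, β, ε, ζ}
  {α, γ, δ, ε, ζ}  = {γ, ζ} ∪ {α, δ, ε, ζ}
  [14 total]
Round 2 adds 8:
  {β}  = ᶜ of {α, γ, δ, ε, ζ}
  {γ}  = ᶜ of {α, β, δ, ε, ζ}
  {δ}  = ᶜ of {α, β, γ, ε, ζ}
  {α, β, ε}  = ᶜ of {γ, δ, ζ}
  {β, γ, δ}  = {γ, δ} ∪ {β, γ}
  {β, γ, ζ}  = {β, γ} ∪ {γ, ζ}
  {β, γ, δ, ζ}  = {β, γ} ∪ {γ, δ, ζ}
  {α, β, γ, δ, ε}  = {γ, δ} ∪ {α, β, δ, ε}
  [22 total]
Round 3: +6 →
  {ζ}  = ᶜ of {α, β, γ, δ, ε}
  {α, ε}  = ᶜ of {β, γ, δ, ζ}
  {β, δ}  = {β} ∪ {δ}
  {α, δ, ε}  = ᶜ of {β, γ, ζ}
  {α, ε, ζ}  = ᶜ of {β, γ, δ}
  {β, δ, ζ}  = {β} ∪ {δ, ζ}
  [28 total]
Round 4. New:
  {β, ζ}  = {β} ∪ {ζ}
  {α, γ, ε}  = ᶜ of {β, δ, ζ}
  {α, γ, δ, ε}  = {α, δ, ε} ∪ {γ, δ}
  {α, γ, ε, ζ}  = ᶜ of {β, δ}
  [32 total]
Round 5: closed — nothing new.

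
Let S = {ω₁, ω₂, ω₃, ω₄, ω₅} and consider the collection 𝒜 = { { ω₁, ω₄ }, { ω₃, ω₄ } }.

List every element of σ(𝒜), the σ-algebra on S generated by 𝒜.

σ(𝒜) (16 sets): { {}, { ω₁ }, { ω₃ }, { ω₄ }, { ω₁, ω₃ }, { ω₁, ω₄ }, { ω₂, ω₅ }, { ω₃, ω₄ }, { ω₁, ω₂, ω₅ }, { ω₁, ω₃, ω₄ }, { ω₂, ω₃, ω₅ }, { ω₂, ω₄, ω₅ }, { ω₁, ω₂, ω₃, ω₅ }, { ω₁, ω₂, ω₄, ω₅ }, { ω₂, ω₃, ω₄, ω₅ }, S }

Derivation:
Start: 𝒜 ∪ {∅, S} = { {}, { ω₁, ω₄ }, { ω₃, ω₄ }, S }.
Step 1: 3 new —
  { ω₁, ω₂, ω₅ }  = complement { ω₃, ω₄ }
  { ω₁, ω₃, ω₄ }  = { ω₃, ω₄ } ∪ { ω₁, ω₄ }
  { ω₂, ω₃, ω₅ }  = complement { ω₁, ω₄ }
  |family| = 7
Step 2 adds 4:
  { ω₂, ω₅ }  = complement { ω₁, ω₃, ω₄ }
  { ω₁, ω₂, ω₃, ω₅ }  = { ω₁, ω₂, ω₅ } ∪ { ω₂, ω₃, ω₅ }
  { ω₁, ω₂, ω₄, ω₅ }  = { ω₁, ω₂, ω₅ } ∪ { ω₁, ω₄ }
  { ω₂, ω₃, ω₄, ω₅ }  = { ω₃, ω₄ } ∪ { ω₂, ω₃, ω₅ }
  |family| = 11
Step 3: 3 new —
  { ω₁ }  = complement { ω₂, ω₃, ω₄, ω₅ }
  { ω₃ }  = complement { ω₁, ω₂, ω₄, ω₅ }
  { ω₄ }  = complement { ω₁, ω₂, ω₃, ω₅ }
  |family| = 14
Step 4: 2 new —
  { ω₁, ω₃ }  = { ω₃ } ∪ { ω₁ }
  { ω₂, ω₄, ω₅ }  = { ω₂, ω₅ } ∪ { ω₄ }
  |family| = 16
After Step 5 the family is unchanged; done.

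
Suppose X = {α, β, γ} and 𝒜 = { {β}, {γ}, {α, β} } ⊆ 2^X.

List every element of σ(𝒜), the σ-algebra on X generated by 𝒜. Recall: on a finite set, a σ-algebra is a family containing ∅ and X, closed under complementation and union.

Seed the family with 𝒜 together with ∅ and X: { {}, {β}, {γ}, {α, β}, X }.
Round 1: +2 →
  {α, γ}  = complement {β}
  {β, γ}  = {γ} ∪ {β}
  (now 7)
Round 2: 1 new —
  {α}  = complement {β, γ}
  (now 8)
After Round 3 the family is unchanged; done.

Hence σ(𝒜) has 8 members: { {}, {α}, {β}, {γ}, {α, β}, {α, γ}, {β, γ}, X }.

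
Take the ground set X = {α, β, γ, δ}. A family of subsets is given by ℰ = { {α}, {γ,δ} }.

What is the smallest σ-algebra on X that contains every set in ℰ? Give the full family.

Start: ℰ ∪ {∅, X} = { {}, {α}, {γ,δ}, X }.
Round 1: 3 new —
  {α,β}  = complement {γ,δ}
  {α,γ,δ}  = {γ,δ} ∪ {α}
  {β,γ,δ}  = complement {α}
  (now 7)
Round 2 adds 1:
  {β}  = complement {α,γ,δ}
  (now 8)
Round 3: already closed under ᶜ and ∪.

Hence σ(ℰ) has 8 members: { {}, {α}, {β}, {α,β}, {γ,δ}, {α,γ,δ}, {β,γ,δ}, X }.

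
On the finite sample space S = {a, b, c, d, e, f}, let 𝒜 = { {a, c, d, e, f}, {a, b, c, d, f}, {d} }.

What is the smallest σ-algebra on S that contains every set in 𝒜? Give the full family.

Take S₀ = 𝒜 ∪ {∅, S} = { {}, {d}, {a, b, c, d, f}, {a, c, d, e, f}, S }.
Step 1: 3 new —
  {b}  = complement {a, c, d, e, f}
  {e}  = complement {a, b, c, d, f}
  {a, b, c, e, f}  = complement {d}
  — 8 sets.
Step 2 (3 new):
  {b, d}  = {d} ∪ {b}
  {b, e}  = {b} ∪ {e}
  {d, e}  = {d} ∪ {e}
  — 11 sets.
Step 3: 4 new —
  {b, d, e}  = {d, e} ∪ {b, e}
  {a, b, c, f}  = complement {d, e}
  {a, c, d, f}  = complement {b, e}
  {a, c, e, f}  = complement {b, d}
  — 15 sets.
Step 4: +1 →
  {a, c, f}  = complement {b, d, e}
  — 16 sets.
Step 5: stable.

Therefore σ(𝒜) = { {}, {b}, {d}, {e}, {b, d}, {b, e}, {d, e}, {a, c, f}, {b, d, e}, {a, b, c, f}, {a, c, d, f}, {a, c, e, f}, {a, b, c, d, f}, {a, b, c, e, f}, {a, c, d, e, f}, S } (|σ(𝒜)| = 16).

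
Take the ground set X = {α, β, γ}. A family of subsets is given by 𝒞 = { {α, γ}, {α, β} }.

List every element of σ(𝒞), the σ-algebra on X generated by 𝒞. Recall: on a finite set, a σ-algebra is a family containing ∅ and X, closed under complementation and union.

Answer: σ(𝒞) = { {}, {α}, {β}, {γ}, {α, β}, {α, γ}, {β, γ}, X }

Trace:
Take S₀ = 𝒞 ∪ {∅, X} = { {}, {α, β}, {α, γ}, X }.
Iteration 1 adds 2:
  {β}  = {α, γ}ᶜ
  {γ}  = {α, β}ᶜ
Iteration 2. New:
  {β, γ}  = {γ} ∪ {β}
Iteration 3. New:
  {α}  = {β, γ}ᶜ
Iteration 4: stable.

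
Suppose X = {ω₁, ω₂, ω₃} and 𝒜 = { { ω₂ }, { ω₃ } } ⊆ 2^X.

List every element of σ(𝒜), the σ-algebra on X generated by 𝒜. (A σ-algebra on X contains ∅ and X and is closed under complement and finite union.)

|σ(𝒜)| = 8.  σ(𝒜) = { ∅, { ω₁ }, { ω₂ }, { ω₃ }, { ω₁, ω₂ }, { ω₁, ω₃ }, { ω₂, ω₃ }, X }

Trace:
Initial family (4 sets): { ∅, { ω₂ }, { ω₃ }, X }.
Round 1: 3 new —
  { ω₁, ω₂ }  = ᶜ of { ω₃ }
  { ω₁, ω₃ }  = ᶜ of { ω₂ }
  { ω₂, ω₃ }  = { ω₃ } ∪ { ω₂ }
  (now 7)
Round 2 adds 1:
  { ω₁ }  = ᶜ of { ω₂, ω₃ }
  (now 8)
Round 3: stable.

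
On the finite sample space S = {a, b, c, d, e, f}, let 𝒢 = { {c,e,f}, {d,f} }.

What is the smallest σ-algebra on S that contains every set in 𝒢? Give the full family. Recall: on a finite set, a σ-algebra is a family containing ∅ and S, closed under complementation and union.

σ(𝒢) (16 sets): { {}, {d}, {f}, {a,b}, {c,e}, {d,f}, {a,b,d}, {a,b,f}, {c,d,e}, {c,e,f}, {a,b,c,e}, {a,b,d,f}, {c,d,e,f}, {a,b,c,d,e}, {a,b,c,e,f}, S }

Check:
Start: 𝒢 ∪ {∅, S} = { {}, {d,f}, {c,e,f}, S }.
Round 1: 3 new —
  {a,b,d}  = S∖{c,e,f}
  {a,b,c,e}  = S∖{d,f}
  {c,d,e,f}  = {d,f} ∪ {c,e,f}
  (now 7)
Round 2: +4 →
  {a,b}  = S∖{c,d,e,f}
  {a,b,d,f}  = {d,f} ∪ {a,b,d}
  {a,b,c,d,e}  = {a,b,c,e} ∪ {a,b,d}
  {a,b,c,e,f}  = {c,e,f} ∪ {a,b,c,e}
  (now 11)
Round 3 adds 3:
  {d}  = S∖{a,b,c,e,f}
  {f}  = S∖{a,b,c,d,e}
  {c,e}  = S∖{a,b,d,f}
  (now 14)
Round 4: 2 new —
  {a,b,f}  = {a,b} ∪ {f}
  {c,d,e}  = {d} ∪ {c,e}
  (now 16)
Round 5: closed — nothing new.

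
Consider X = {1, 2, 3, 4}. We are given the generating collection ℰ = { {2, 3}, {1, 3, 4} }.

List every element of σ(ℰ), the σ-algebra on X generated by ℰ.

Take S₀ = ℰ ∪ {∅, X} = { {}, {2, 3}, {1, 3, 4}, X }.
Step 1 (2 new):
  {2}  = X∖{1, 3, 4}
  {1, 4}  = X∖{2, 3}
Step 2 adds 1:
  {1, 2, 4}  = {1, 4} ∪ {2}
Step 3. New:
  {3}  = X∖{1, 2, 4}
After Step 4 the family is unchanged; done.

Hence σ(ℰ) has 8 members: { {}, {2}, {3}, {1, 4}, {2, 3}, {1, 2, 4}, {1, 3, 4}, X }.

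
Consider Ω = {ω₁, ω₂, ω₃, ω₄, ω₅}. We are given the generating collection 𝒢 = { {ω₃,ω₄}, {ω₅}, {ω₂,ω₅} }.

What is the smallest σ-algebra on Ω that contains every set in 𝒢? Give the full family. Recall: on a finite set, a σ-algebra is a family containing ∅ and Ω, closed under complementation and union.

Start: 𝒢 ∪ {∅, Ω} = { {}, {ω₅}, {ω₂,ω₅}, {ω₃,ω₄}, Ω }.
Pass 1 (5 new):
  {ω₁,ω₂,ω₅}  = complement {ω₃,ω₄}
  {ω₁,ω₃,ω₄}  = complement {ω₂,ω₅}
  {ω₃,ω₄,ω₅}  = {ω₃,ω₄} ∪ {ω₅}
  {ω₁,ω₂,ω₃,ω₄}  = complement {ω₅}
  {ω₂,ω₃,ω₄,ω₅}  = {ω₂,ω₅} ∪ {ω₃,ω₄}
Pass 2. New:
  {ω₁}  = complement {ω₂,ω₃,ω₄,ω₅}
  {ω₁,ω₂}  = complement {ω₃,ω₄,ω₅}
  {ω₁,ω₃,ω₄,ω₅}  = {ω₃,ω₄,ω₅} ∪ {ω₁,ω₃,ω₄}
Pass 3: +2 →
  {ω₂}  = complement {ω₁,ω₃,ω₄,ω₅}
  {ω₁,ω₅}  = {ω₅} ∪ {ω₁}
Pass 4 adds 1:
  {ω₂,ω₃,ω₄}  = complement {ω₁,ω₅}
Pass 5 adds nothing — fixpoint reached.

Therefore σ(𝒢) = { {}, {ω₁}, {ω₂}, {ω₅}, {ω₁,ω₂}, {ω₁,ω₅}, {ω₂,ω₅}, {ω₃,ω₄}, {ω₁,ω₂,ω₅}, {ω₁,ω₃,ω₄}, {ω₂,ω₃,ω₄}, {ω₃,ω₄,ω₅}, {ω₁,ω₂,ω₃,ω₄}, {ω₁,ω₃,ω₄,ω₅}, {ω₂,ω₃,ω₄,ω₅}, Ω } (|σ(𝒢)| = 16).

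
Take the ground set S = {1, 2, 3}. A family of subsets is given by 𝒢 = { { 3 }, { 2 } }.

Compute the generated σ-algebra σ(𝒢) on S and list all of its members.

Take S₀ = 𝒢 ∪ {∅, S} = { ∅, { 2 }, { 3 }, S }.
Pass 1 adds 3:
  { 1, 2 }  = ᶜ of { 3 }
  { 1, 3 }  = ᶜ of { 2 }
  { 2, 3 }  = { 3 } ∪ { 2 }
  [7 total]
Pass 2 adds 1:
  { 1 }  = ᶜ of { 2, 3 }
  [8 total]
Pass 3: no new sets; the family is a σ-algebra.

σ(𝒢) = { ∅, { 1 }, { 2 }, { 3 }, { 1, 2 }, { 1, 3 }, { 2, 3 }, S }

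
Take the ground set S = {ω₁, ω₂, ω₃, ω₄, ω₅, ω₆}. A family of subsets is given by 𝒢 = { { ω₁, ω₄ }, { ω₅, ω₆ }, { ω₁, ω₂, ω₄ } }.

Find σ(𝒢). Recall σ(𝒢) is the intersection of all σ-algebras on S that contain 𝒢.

Take S₀ = 𝒢 ∪ {∅, S} = { {  }, { ω₁, ω₄ }, { ω₅, ω₆ }, { ω₁, ω₂, ω₄ }, S }.
Step 1. New:
  { ω₃, ω₅, ω₆ }  = complement { ω₁, ω₂, ω₄ }
  { ω₁, ω₂, ω₃, ω₄ }  = complement { ω₅, ω₆ }
  { ω₁, ω₄, ω₅, ω₆ }  = { ω₁, ω₄ } ∪ { ω₅, ω₆ }
  { ω₂, ω₃, ω₅, ω₆ }  = complement { ω₁, ω₄ }
  { ω₁, ω₂, ω₄, ω₅, ω₆ }  = { ω₅, ω₆ } ∪ { ω₁, ω₂, ω₄ }
  — 10 sets.
Step 2: +3 →
  { ω₃ }  = complement { ω₁, ω₂, ω₄, ω₅, ω₆ }
  { ω₂, ω₃ }  = complement { ω₁, ω₄, ω₅, ω₆ }
  { ω₁, ω₃, ω₄, ω₅, ω₆ }  = { ω₁, ω₄, ω₅, ω₆ } ∪ { ω₃, ω₅, ω₆ }
  — 13 sets.
Step 3 adds 2:
  { ω₂ }  = complement { ω₁, ω₃, ω₄, ω₅, ω₆ }
  { ω₁, ω₃, ω₄ }  = { ω₃ } ∪ { ω₁, ω₄ }
  — 15 sets.
Step 4 (1 new):
  { ω₂, ω₅, ω₆ }  = complement { ω₁, ω₃, ω₄ }
  — 16 sets.
After Step 5 the family is unchanged; done.

|σ(𝒢)| = 16.  σ(𝒢) = { {  }, { ω₂ }, { ω₃ }, { ω₁, ω₄ }, { ω₂, ω₃ }, { ω₅, ω₆ }, { ω₁, ω₂, ω₄ }, { ω₁, ω₃, ω₄ }, { ω₂, ω₅, ω₆ }, { ω₃, ω₅, ω₆ }, { ω₁, ω₂, ω₃, ω₄ }, { ω₁, ω₄, ω₅, ω₆ }, { ω₂, ω₃, ω₅, ω₆ }, { ω₁, ω₂, ω₄, ω₅, ω₆ }, { ω₁, ω₃, ω₄, ω₅, ω₆ }, S }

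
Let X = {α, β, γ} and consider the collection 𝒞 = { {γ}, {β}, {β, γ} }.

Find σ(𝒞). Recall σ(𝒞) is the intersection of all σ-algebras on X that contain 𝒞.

σ(𝒞) (8 sets): { ∅, {α}, {β}, {γ}, {α, β}, {α, γ}, {β, γ}, X }

Working:
Seed the family with 𝒞 together with ∅ and X: { ∅, {β}, {γ}, {β, γ}, X }.
Iteration 1 (3 new):
  {α}  = ᶜ of {β, γ}
  {α, β}  = ᶜ of {γ}
  {α, γ}  = ᶜ of {β}
  [8 total]
Iteration 2: closed — nothing new.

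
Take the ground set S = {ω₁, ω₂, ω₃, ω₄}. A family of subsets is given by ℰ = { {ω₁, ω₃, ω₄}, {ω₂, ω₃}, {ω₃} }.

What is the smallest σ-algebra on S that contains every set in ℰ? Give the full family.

σ(ℰ) = { {}, {ω₂}, {ω₃}, {ω₁, ω₄}, {ω₂, ω₃}, {ω₁, ω₂, ω₄}, {ω₁, ω₃, ω₄}, S }

Trace:
Seed the family with ℰ together with ∅ and S: { {}, {ω₃}, {ω₂, ω₃}, {ω₁, ω₃, ω₄}, S }.
Step 1: +3 →
  {ω₂}  = complement {ω₁, ω₃, ω₄}
  {ω₁, ω₄}  = complement {ω₂, ω₃}
  {ω₁, ω₂, ω₄}  = complement {ω₃}
  [8 total]
Step 2: no new sets; the family is a σ-algebra.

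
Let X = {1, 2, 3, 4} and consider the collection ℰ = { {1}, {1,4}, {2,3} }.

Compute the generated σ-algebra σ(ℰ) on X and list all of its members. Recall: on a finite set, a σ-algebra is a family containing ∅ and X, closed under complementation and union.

σ(ℰ) (8 sets): { {}, {1}, {4}, {1,4}, {2,3}, {1,2,3}, {2,3,4}, X }

Trace:
Take S₀ = ℰ ∪ {∅, X} = { {}, {1}, {1,4}, {2,3}, X }.
Pass 1 (2 new):
  {1,2,3}  = {2,3} ∪ {1}
  {2,3,4}  = ᶜ of {1}
  |family| = 7
Pass 2 (1 new):
  {4}  = ᶜ of {1,2,3}
  |family| = 8
Pass 3: closed — nothing new.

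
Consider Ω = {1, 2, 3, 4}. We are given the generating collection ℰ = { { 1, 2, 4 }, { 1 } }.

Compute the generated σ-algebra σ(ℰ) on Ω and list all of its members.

σ(ℰ) = { {}, { 1 }, { 3 }, { 1, 3 }, { 2, 4 }, { 1, 2, 4 }, { 2, 3, 4 }, Ω }

Working:
Take S₀ = ℰ ∪ {∅, Ω} = { {}, { 1 }, { 1, 2, 4 }, Ω }.
Step 1 (2 new):
  { 3 }  = { 1, 2, 4 }ᶜ
  { 2, 3, 4 }  = { 1 }ᶜ
Step 2 (1 new):
  { 1, 3 }  = { 3 } ∪ { 1 }
Step 3. New:
  { 2, 4 }  = { 1, 3 }ᶜ
Step 4 adds nothing — fixpoint reached.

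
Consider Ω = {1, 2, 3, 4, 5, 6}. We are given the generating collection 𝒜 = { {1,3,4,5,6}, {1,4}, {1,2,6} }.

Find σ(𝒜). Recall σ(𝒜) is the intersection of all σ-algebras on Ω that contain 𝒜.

Initial family (5 sets): { {}, {1,4}, {1,2,6}, {1,3,4,5,6}, Ω }.
Pass 1: 4 new —
  {2}  = Ω∖{1,3,4,5,6}
  {3,4,5}  = Ω∖{1,2,6}
  {1,2,4,6}  = {1,4} ∪ {1,2,6}
  {2,3,5,6}  = Ω∖{1,4}
  — 9 sets.
Pass 2: +6 →
  {3,5}  = Ω∖{1,2,4,6}
  {1,2,4}  = {2} ∪ {1,4}
  {1,3,4,5}  = {3,4,5} ∪ {1,4}
  {2,3,4,5}  = {3,4,5} ∪ {2}
  {1,2,3,5,6}  = {1,2,6} ∪ {2,3,5,6}
  {2,3,4,5,6}  = {3,4,5} ∪ {2,3,5,6}
  — 15 sets.
Pass 3 adds 7:
  {1}  = Ω∖{2,3,4,5,6}
  {4}  = Ω∖{1,2,3,5,6}
  {1,6}  = Ω∖{2,3,4,5}
  {2,6}  = Ω∖{1,3,4,5}
  {2,3,5}  = {3,5} ∪ {2}
  {3,5,6}  = Ω∖{1,2,4}
  {1,2,3,4,5}  = {3,4,5} ∪ {1,2,4}
  — 22 sets.
Pass 4: 9 new —
  {6}  = Ω∖{1,2,3,4,5}
  {1,2}  = {2} ∪ {1}
  {2,4}  = {2} ∪ {4}
  {1,3,5}  = {3,5} ∪ {1}
  {1,4,6}  = Ω∖{2,3,5}
  {2,4,6}  = {2,6} ∪ {4}
  {1,2,3,5}  = {2,3,5} ∪ {1}
  {1,3,5,6}  = {1,6} ∪ {3,5}
  {3,4,5,6}  = {3,4,5} ∪ {3,5,6}
  — 31 sets.
Pass 5 adds 1:
  {4,6}  = Ω∖{1,2,3,5}
  — 32 sets.
Pass 6: closed — nothing new.

|σ(𝒜)| = 32.  σ(𝒜) = { {}, {1}, {2}, {4}, {6}, {1,2}, {1,4}, {1,6}, {2,4}, {2,6}, {3,5}, {4,6}, {1,2,4}, {1,2,6}, {1,3,5}, {1,4,6}, {2,3,5}, {2,4,6}, {3,4,5}, {3,5,6}, {1,2,3,5}, {1,2,4,6}, {1,3,4,5}, {1,3,5,6}, {2,3,4,5}, {2,3,5,6}, {3,4,5,6}, {1,2,3,4,5}, {1,2,3,5,6}, {1,3,4,5,6}, {2,3,4,5,6}, Ω }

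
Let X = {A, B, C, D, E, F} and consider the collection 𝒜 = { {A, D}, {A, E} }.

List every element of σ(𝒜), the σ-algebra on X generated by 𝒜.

Begin from { {}, {A, D}, {A, E}, X } (that is, 𝒜 plus ∅ and X).
Step 1: +3 →
  {A, D, E}  = {A, E} ∪ {A, D}
  {B, C, D, F}  = ᶜ of {A, E}
  {B, C, E, F}  = ᶜ of {A, D}
  (now 7)
Step 2. New:
  {B, C, F}  = ᶜ of {A, D, E}
  {A, B, C, D, F}  = {A, D} ∪ {B, C, D, F}
  {A, B, C, E, F}  = {A, E} ∪ {B, C, E, F}
  {B, C, D, E, F}  = {B, C, D, F} ∪ {B, C, E, F}
  (now 11)
Step 3: 3 new —
  {A}  = ᶜ of {B, C, D, E, F}
  {D}  = ᶜ of {A, B, C, E, F}
  {E}  = ᶜ of {A, B, C, D, F}
  (now 14)
Step 4: 2 new —
  {D, E}  = {D} ∪ {E}
  {A, B, C, F}  = {A} ∪ {B, C, F}
  (now 16)
Step 5: no new sets; the family is a σ-algebra.

σ(𝒜) = { {}, {A}, {D}, {E}, {A, D}, {A, E}, {D, E}, {A, D, E}, {B, C, F}, {A, B, C, F}, {B, C, D, F}, {B, C, E, F}, {A, B, C, D, F}, {A, B, C, E, F}, {B, C, D, E, F}, X }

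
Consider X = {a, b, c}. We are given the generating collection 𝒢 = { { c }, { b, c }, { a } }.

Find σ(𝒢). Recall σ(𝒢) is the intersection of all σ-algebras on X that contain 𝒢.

Answer: σ(𝒢) = { ∅, { a }, { b }, { c }, { a, b }, { a, c }, { b, c }, X }

Trace:
Initial family (5 sets): { ∅, { a }, { c }, { b, c }, X }.
Iteration 1. New:
  { a, b }  = complement { c }
  { a, c }  = { c } ∪ { a }
  — 7 sets.
Iteration 2: +1 →
  { b }  = complement { a, c }
  — 8 sets.
Iteration 3: already closed under ᶜ and ∪.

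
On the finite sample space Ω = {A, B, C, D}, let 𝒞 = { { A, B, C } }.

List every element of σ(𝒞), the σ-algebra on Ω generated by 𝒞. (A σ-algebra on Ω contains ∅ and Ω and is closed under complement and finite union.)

Start: 𝒞 ∪ {∅, Ω} = { ∅, { A, B, C }, Ω }.
Iteration 1: +1 →
  { D }  = Ω∖{ A, B, C }
  |family| = 4
Iteration 2: no new sets; the family is a σ-algebra.

|σ(𝒞)| = 4.  σ(𝒞) = { ∅, { D }, { A, B, C }, Ω }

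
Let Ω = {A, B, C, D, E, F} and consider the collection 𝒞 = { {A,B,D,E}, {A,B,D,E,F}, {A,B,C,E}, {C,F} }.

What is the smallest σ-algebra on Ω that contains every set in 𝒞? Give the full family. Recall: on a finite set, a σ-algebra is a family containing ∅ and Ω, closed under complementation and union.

|σ(𝒞)| = 16.  σ(𝒞) = { {}, {C}, {D}, {F}, {C,D}, {C,F}, {D,F}, {A,B,E}, {C,D,F}, {A,B,C,E}, {A,B,D,E}, {A,B,E,F}, {A,B,C,D,E}, {A,B,C,E,F}, {A,B,D,E,F}, Ω }

Trace:
Begin from { {}, {C,F}, {A,B,C,E}, {A,B,D,E}, {A,B,D,E,F}, Ω } (that is, 𝒞 plus ∅ and Ω).
Iteration 1 adds 4:
  {C}  = Ω∖{A,B,D,E,F}
  {D,F}  = Ω∖{A,B,C,E}
  {A,B,C,D,E}  = {A,B,D,E} ∪ {A,B,C,E}
  {A,B,C,E,F}  = {C,F} ∪ {A,B,C,E}
  (now 10)
Iteration 2 adds 3:
  {D}  = Ω∖{A,B,C,E,F}
  {F}  = Ω∖{A,B,C,D,E}
  {C,D,F}  = {C} ∪ {D,F}
  (now 13)
Iteration 3. New:
  {C,D}  = {C} ∪ {D}
  {A,B,E}  = Ω∖{C,D,F}
  (now 15)
Iteration 4: 1 new —
  {A,B,E,F}  = Ω∖{C,D}
  (now 16)
Iteration 5: already closed under ᶜ and ∪.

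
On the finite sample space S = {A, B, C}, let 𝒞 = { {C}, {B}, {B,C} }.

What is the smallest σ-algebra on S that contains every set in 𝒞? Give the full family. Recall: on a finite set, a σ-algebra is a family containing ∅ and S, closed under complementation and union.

σ(𝒞) = { {}, {A}, {B}, {C}, {A,B}, {A,C}, {B,C}, S }

Working:
Begin from { {}, {B}, {C}, {B,C}, S } (that is, 𝒞 plus ∅ and S).
Iteration 1 adds 3:
  {A}  = complement {B,C}
  {A,B}  = complement {C}
  {A,C}  = complement {B}
  [8 total]
Iteration 2 adds nothing — fixpoint reached.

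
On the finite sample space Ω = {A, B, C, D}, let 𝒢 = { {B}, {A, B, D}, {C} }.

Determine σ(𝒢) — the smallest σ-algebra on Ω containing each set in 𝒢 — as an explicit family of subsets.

Start: 𝒢 ∪ {∅, Ω} = { ∅, {B}, {C}, {A, B, D}, Ω }.
Pass 1. New:
  {B, C}  = {C} ∪ {B}
  {A, C, D}  = Ω∖{B}
  [7 total]
Pass 2 adds 1:
  {A, D}  = Ω∖{B, C}
  [8 total]
Pass 3: closed — nothing new.

Therefore σ(𝒢) = { ∅, {B}, {C}, {A, D}, {B, C}, {A, B, D}, {A, C, D}, Ω } (|σ(𝒢)| = 8).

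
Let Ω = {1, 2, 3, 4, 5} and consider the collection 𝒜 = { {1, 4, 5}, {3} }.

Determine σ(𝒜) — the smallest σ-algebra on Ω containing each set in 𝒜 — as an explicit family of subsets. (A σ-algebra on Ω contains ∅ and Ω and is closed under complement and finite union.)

σ(𝒜) = { {}, {2}, {3}, {2, 3}, {1, 4, 5}, {1, 2, 4, 5}, {1, 3, 4, 5}, Ω }

Derivation:
Take S₀ = 𝒜 ∪ {∅, Ω} = { {}, {3}, {1, 4, 5}, Ω }.
Step 1 (3 new):
  {2, 3}  = {1, 4, 5}ᶜ
  {1, 2, 4, 5}  = {3}ᶜ
  {1, 3, 4, 5}  = {3} ∪ {1, 4, 5}
  |family| = 7
Step 2 (1 new):
  {2}  = {1, 3, 4, 5}ᶜ
  |family| = 8
Step 3: closed — nothing new.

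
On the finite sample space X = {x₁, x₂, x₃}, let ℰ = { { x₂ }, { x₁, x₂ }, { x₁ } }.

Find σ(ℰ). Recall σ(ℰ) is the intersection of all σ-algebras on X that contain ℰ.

|σ(ℰ)| = 8.  σ(ℰ) = { {  }, { x₁ }, { x₂ }, { x₃ }, { x₁, x₂ }, { x₁, x₃ }, { x₂, x₃ }, X }

Working:
Initial family (5 sets): { {  }, { x₁ }, { x₂ }, { x₁, x₂ }, X }.
Pass 1 (3 new):
  { x₃ }  = ᶜ of { x₁, x₂ }
  { x₁, x₃ }  = ᶜ of { x₂ }
  { x₂, x₃ }  = ᶜ of { x₁ }
  (now 8)
Pass 2 adds nothing — fixpoint reached.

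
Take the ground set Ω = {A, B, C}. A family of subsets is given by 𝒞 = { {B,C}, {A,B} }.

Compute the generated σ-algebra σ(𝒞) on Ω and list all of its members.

Begin from { {}, {A,B}, {B,C}, Ω } (that is, 𝒞 plus ∅ and Ω).
Round 1: +2 →
  {A}  = complement {B,C}
  {C}  = complement {A,B}
  [6 total]
Round 2: 1 new —
  {A,C}  = {C} ∪ {A}
  [7 total]
Round 3. New:
  {B}  = complement {A,C}
  [8 total]
Round 4: no new sets; the family is a σ-algebra.

Therefore σ(𝒞) = { {}, {A}, {B}, {C}, {A,B}, {A,C}, {B,C}, Ω } (|σ(𝒞)| = 8).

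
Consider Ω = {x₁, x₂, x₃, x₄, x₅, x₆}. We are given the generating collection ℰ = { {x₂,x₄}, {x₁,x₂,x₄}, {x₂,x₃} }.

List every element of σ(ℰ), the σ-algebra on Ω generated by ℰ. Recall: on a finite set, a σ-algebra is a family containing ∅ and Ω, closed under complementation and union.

Take S₀ = ℰ ∪ {∅, Ω} = { ∅, {x₂,x₃}, {x₂,x₄}, {x₁,x₂,x₄}, Ω }.
Step 1: +5 →
  {x₂,x₃,x₄}  = {x₂,x₃} ∪ {x₂,x₄}
  {x₃,x₅,x₆}  = ᶜ of {x₁,x₂,x₄}
  {x₁,x₂,x₃,x₄}  = {x₂,x₃} ∪ {x₁,x₂,x₄}
  {x₁,x₃,x₅,x₆}  = ᶜ of {x₂,x₄}
  {x₁,x₄,x₅,x₆}  = ᶜ of {x₂,x₃}
  (now 10)
Step 2: +7 →
  {x₅,x₆}  = ᶜ of {x₁,x₂,x₃,x₄}
  {x₁,x₅,x₆}  = ᶜ of {x₂,x₃,x₄}
  {x₂,x₃,x₅,x₆}  = {x₂,x₃} ∪ {x₃,x₅,x₆}
  {x₁,x₂,x₃,x₅,x₆}  = {x₁,x₃,x₅,x₆} ∪ {x₂,x₃}
  {x₁,x₂,x₄,x₅,x₆}  = {x₁,x₄,x₅,x₆} ∪ {x₁,x₂,x₄}
  {x₁,x₃,x₄,x₅,x₆}  = {x₁,x₃,x₅,x₆} ∪ {x₁,x₄,x₅,x₆}
  {x₂,x₃,x₄,x₅,x₆}  = {x₃,x₅,x₆} ∪ {x₂,x₃,x₄}
  (now 17)
Step 3: 6 new —
  {x₁}  = ᶜ of {x₂,x₃,x₄,x₅,x₆}
  {x₂}  = ᶜ of {x₁,x₃,x₄,x₅,x₆}
  {x₃}  = ᶜ of {x₁,x₂,x₄,x₅,x₆}
  {x₄}  = ᶜ of {x₁,x₂,x₃,x₅,x₆}
  {x₁,x₄}  = ᶜ of {x₂,x₃,x₅,x₆}
  {x₂,x₄,x₅,x₆}  = {x₅,x₆} ∪ {x₂,x₄}
  (now 23)
Step 4 (9 new):
  {x₁,x₂}  = {x₁} ∪ {x₂}
  {x₁,x₃}  = ᶜ of {x₂,x₄,x₅,x₆}
  {x₃,x₄}  = {x₃} ∪ {x₄}
  {x₁,x₂,x₃}  = {x₁} ∪ {x₂,x₃}
  {x₁,x₃,x₄}  = {x₃} ∪ {x₁,x₄}
  {x₂,x₅,x₆}  = {x₅,x₆} ∪ {x₂}
  {x₄,x₅,x₆}  = {x₅,x₆} ∪ {x₄}
  {x₁,x₂,x₅,x₆}  = {x₂} ∪ {x₁,x₅,x₆}
  {x₃,x₄,x₅,x₆}  = {x₃,x₅,x₆} ∪ {x₄}
  (now 32)
Step 5: already closed under ᶜ and ∪.

Therefore σ(ℰ) = { ∅, {x₁}, {x₂}, {x₃}, {x₄}, {x₁,x₂}, {x₁,x₃}, {x₁,x₄}, {x₂,x₃}, {x₂,x₄}, {x₃,x₄}, {x₅,x₆}, {x₁,x₂,x₃}, {x₁,x₂,x₄}, {x₁,x₃,x₄}, {x₁,x₅,x₆}, {x₂,x₃,x₄}, {x₂,x₅,x₆}, {x₃,x₅,x₆}, {x₄,x₅,x₆}, {x₁,x₂,x₃,x₄}, {x₁,x₂,x₅,x₆}, {x₁,x₃,x₅,x₆}, {x₁,x₄,x₅,x₆}, {x₂,x₃,x₅,x₆}, {x₂,x₄,x₅,x₆}, {x₃,x₄,x₅,x₆}, {x₁,x₂,x₃,x₅,x₆}, {x₁,x₂,x₄,x₅,x₆}, {x₁,x₃,x₄,x₅,x₆}, {x₂,x₃,x₄,x₅,x₆}, Ω } (|σ(ℰ)| = 32).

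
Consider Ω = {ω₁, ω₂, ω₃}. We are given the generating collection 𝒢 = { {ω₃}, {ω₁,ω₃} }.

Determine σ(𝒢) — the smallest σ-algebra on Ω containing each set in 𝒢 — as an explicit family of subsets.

σ(𝒢) = { {}, {ω₁}, {ω₂}, {ω₃}, {ω₁,ω₂}, {ω₁,ω₃}, {ω₂,ω₃}, Ω }

Trace:
Begin from { {}, {ω₃}, {ω₁,ω₃}, Ω } (that is, 𝒢 plus ∅ and Ω).
Round 1: +2 →
  {ω₂}  = Ω∖{ω₁,ω₃}
  {ω₁,ω₂}  = Ω∖{ω₃}
Round 2. New:
  {ω₂,ω₃}  = {ω₃} ∪ {ω₂}
Round 3 adds 1:
  {ω₁}  = Ω∖{ω₂,ω₃}
Round 4: stable.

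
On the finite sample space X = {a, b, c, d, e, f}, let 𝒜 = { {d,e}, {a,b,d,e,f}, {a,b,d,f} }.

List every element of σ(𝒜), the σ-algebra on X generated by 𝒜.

Take S₀ = 𝒜 ∪ {∅, X} = { ∅, {d,e}, {a,b,d,f}, {a,b,d,e,f}, X }.
Round 1 (3 new):
  {c}  = complement {a,b,d,e,f}
  {c,e}  = complement {a,b,d,f}
  {a,b,c,f}  = complement {d,e}
  [8 total]
Round 2. New:
  {c,d,e}  = {d,e} ∪ {c,e}
  {a,b,c,d,f}  = {a,b,c,f} ∪ {a,b,d,f}
  {a,b,c,e,f}  = {c,e} ∪ {a,b,c,f}
  [11 total]
Round 3. New:
  {d}  = complement {a,b,c,e,f}
  {e}  = complement {a,b,c,d,f}
  {a,b,f}  = complement {c,d,e}
  [14 total]
Round 4: 2 new —
  {c,d}  = {c} ∪ {d}
  {a,b,e,f}  = {a,b,f} ∪ {e}
  [16 total]
Round 5: no new sets; the family is a σ-algebra.

σ(𝒜) = { ∅, {c}, {d}, {e}, {c,d}, {c,e}, {d,e}, {a,b,f}, {c,d,e}, {a,b,c,f}, {a,b,d,f}, {a,b,e,f}, {a,b,c,d,f}, {a,b,c,e,f}, {a,b,d,e,f}, X }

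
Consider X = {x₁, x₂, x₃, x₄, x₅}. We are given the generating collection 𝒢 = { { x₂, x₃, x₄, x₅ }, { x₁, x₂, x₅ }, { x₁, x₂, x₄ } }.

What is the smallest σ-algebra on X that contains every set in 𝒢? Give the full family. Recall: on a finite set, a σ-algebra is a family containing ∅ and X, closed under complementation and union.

Begin from { ∅, { x₁, x₂, x₄ }, { x₁, x₂, x₅ }, { x₂, x₃, x₄, x₅ }, X } (that is, 𝒢 plus ∅ and X).
Step 1: +4 →
  { x₁ }  = complement { x₂, x₃, x₄, x₅ }
  { x₃, x₄ }  = complement { x₁, x₂, x₅ }
  { x₃, x₅ }  = complement { x₁, x₂, x₄ }
  { x₁, x₂, x₄, x₅ }  = { x₁, x₂, x₅ } ∪ { x₁, x₂, x₄ }
  (now 9)
Step 2: +6 →
  { x₃ }  = complement { x₁, x₂, x₄, x₅ }
  { x₁, x₃, x₄ }  = { x₃, x₄ } ∪ { x₁ }
  { x₁, x₃, x₅ }  = { x₃, x₅ } ∪ { x₁ }
  { x₃, x₄, x₅ }  = { x₃, x₄ } ∪ { x₃, x₅ }
  { x₁, x₂, x₃, x₄ }  = { x₃, x₄ } ∪ { x₁, x₂, x₄ }
  { x₁, x₂, x₃, x₅ }  = { x₁, x₂, x₅ } ∪ { x₃, x₅ }
  (now 15)
Step 3. New:
  { x₄ }  = complement { x₁, x₂, x₃, x₅ }
  { x₅ }  = complement { x₁, x₂, x₃, x₄ }
  { x₁, x₂ }  = complement { x₃, x₄, x₅ }
  { x₁, x₃ }  = { x₃ } ∪ { x₁ }
  { x₂, x₄ }  = complement { x₁, x₃, x₅ }
  { x₂, x₅ }  = complement { x₁, x₃, x₄ }
  { x₁, x₃, x₄, x₅ }  = { x₃, x₄, x₅ } ∪ { x₁, x₃, x₄ }
  (now 22)
Step 4: 8 new —
  { x₂ }  = complement { x₁, x₃, x₄, x₅ }
  { x₁, x₄ }  = { x₄ } ∪ { x₁ }
  { x₁, x₅ }  = { x₅ } ∪ { x₁ }
  { x₄, x₅ }  = { x₅ } ∪ { x₄ }
  { x₁, x₂, x₃ }  = { x₁, x₃ } ∪ { x₁, x₂ }
  { x₂, x₃, x₄ }  = { x₃, x₄ } ∪ { x₂, x₄ }
  { x₂, x₃, x₅ }  = { x₂, x₅ } ∪ { x₃, x₅ }
  { x₂, x₄, x₅ }  = complement { x₁, x₃ }
  (now 30)
Step 5 adds 2:
  { x₂, x₃ }  = { x₂ } ∪ { x₃ }
  { x₁, x₄, x₅ }  = { x₅ } ∪ { x₁, x₄ }
  (now 32)
Step 6: no new sets; the family is a σ-algebra.

|σ(𝒢)| = 32.  σ(𝒢) = { ∅, { x₁ }, { x₂ }, { x₃ }, { x₄ }, { x₅ }, { x₁, x₂ }, { x₁, x₃ }, { x₁, x₄ }, { x₁, x₅ }, { x₂, x₃ }, { x₂, x₄ }, { x₂, x₅ }, { x₃, x₄ }, { x₃, x₅ }, { x₄, x₅ }, { x₁, x₂, x₃ }, { x₁, x₂, x₄ }, { x₁, x₂, x₅ }, { x₁, x₃, x₄ }, { x₁, x₃, x₅ }, { x₁, x₄, x₅ }, { x₂, x₃, x₄ }, { x₂, x₃, x₅ }, { x₂, x₄, x₅ }, { x₃, x₄, x₅ }, { x₁, x₂, x₃, x₄ }, { x₁, x₂, x₃, x₅ }, { x₁, x₂, x₄, x₅ }, { x₁, x₃, x₄, x₅ }, { x₂, x₃, x₄, x₅ }, X }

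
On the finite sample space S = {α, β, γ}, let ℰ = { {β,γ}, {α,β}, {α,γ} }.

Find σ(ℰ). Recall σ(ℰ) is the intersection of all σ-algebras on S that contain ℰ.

σ(ℰ) (8 sets): { {}, {α}, {β}, {γ}, {α,β}, {α,γ}, {β,γ}, S }

Trace:
Take S₀ = ℰ ∪ {∅, S} = { {}, {α,β}, {α,γ}, {β,γ}, S }.
Round 1 adds 3:
  {α}  = {β,γ}ᶜ
  {β}  = {α,γ}ᶜ
  {γ}  = {α,β}ᶜ
Round 2 adds nothing — fixpoint reached.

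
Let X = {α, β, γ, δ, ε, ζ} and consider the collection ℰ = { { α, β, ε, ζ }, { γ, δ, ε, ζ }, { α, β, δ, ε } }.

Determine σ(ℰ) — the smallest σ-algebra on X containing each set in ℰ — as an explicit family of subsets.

σ(ℰ) (32 sets): { {}, { γ }, { δ }, { ε }, { ζ }, { α, β }, { γ, δ }, { γ, ε }, { γ, ζ }, { δ, ε }, { δ, ζ }, { ε, ζ }, { α, β, γ }, { α, β, δ }, { α, β, ε }, { α, β, ζ }, { γ, δ, ε }, { γ, δ, ζ }, { γ, ε, ζ }, { δ, ε, ζ }, { α, β, γ, δ }, { α, β, γ, ε }, { α, β, γ, ζ }, { α, β, δ, ε }, { α, β, δ, ζ }, { α, β, ε, ζ }, { γ, δ, ε, ζ }, { α, β, γ, δ, ε }, { α, β, γ, δ, ζ }, { α, β, γ, ε, ζ }, { α, β, δ, ε, ζ }, X }

Working:
Take S₀ = ℰ ∪ {∅, X} = { {}, { α, β, δ, ε }, { α, β, ε, ζ }, { γ, δ, ε, ζ }, X }.
Iteration 1 adds 4:
  { α, β }  = complement { γ, δ, ε, ζ }
  { γ, δ }  = complement { α, β, ε, ζ }
  { γ, ζ }  = complement { α, β, δ, ε }
  { α, β, δ, ε, ζ }  = { α, β, δ, ε } ∪ { α, β, ε, ζ }
  (now 9)
Iteration 2: 6 new —
  { γ }  = complement { α, β, δ, ε, ζ }
  { γ, δ, ζ }  = { γ, δ } ∪ { γ, ζ }
  { α, β, γ, δ }  = { γ, δ } ∪ { α, β }
  { α, β, γ, ζ }  = { α, β } ∪ { γ, ζ }
  { α, β, γ, δ, ε }  = { γ, δ } ∪ { α, β, δ, ε }
  { α, β, γ, ε, ζ }  = { γ, ζ } ∪ { α, β, ε, ζ }
  (now 15)
Iteration 3: +7 →
  { δ }  = complement { α, β, γ, ε, ζ }
  { ζ }  = complement { α, β, γ, δ, ε }
  { δ, ε }  = complement { α, β, γ, ζ }
  { ε, ζ }  = complement { α, β, γ, δ }
  { α, β, γ }  = { γ } ∪ { α, β }
  { α, β, ε }  = complement { γ, δ, ζ }
  { α, β, γ, δ, ζ }  = { γ, δ } ∪ { α, β, γ, ζ }
  (now 22)
Iteration 4: 8 new —
  { ε }  = complement { α, β, γ, δ, ζ }
  { δ, ζ }  = { ζ } ∪ { δ }
  { α, β, δ }  = { α, β } ∪ { δ }
  { α, β, ζ }  = { α, β } ∪ { ζ }
  { γ, δ, ε }  = { γ, δ } ∪ { δ, ε }
  { γ, ε, ζ }  = { ε, ζ } ∪ { γ }
  { δ, ε, ζ }  = complement { α, β, γ }
  { α, β, γ, ε }  = { α, β, γ } ∪ { α, β, ε }
  (now 30)
Iteration 5. New:
  { γ, ε }  = { ε } ∪ { γ }
  { α, β, δ, ζ }  = { α, β } ∪ { δ, ζ }
  (now 32)
Iteration 6: already closed under ᶜ and ∪.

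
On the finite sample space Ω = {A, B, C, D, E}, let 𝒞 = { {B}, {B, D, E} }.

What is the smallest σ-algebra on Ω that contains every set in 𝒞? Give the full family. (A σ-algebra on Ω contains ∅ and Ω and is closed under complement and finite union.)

Start: 𝒞 ∪ {∅, Ω} = { {}, {B}, {B, D, E}, Ω }.
Pass 1 (2 new):
  {A, C}  = complement {B, D, E}
  {A, C, D, E}  = complement {B}
  — 6 sets.
Pass 2: 1 new —
  {A, B, C}  = {A, C} ∪ {B}
  — 7 sets.
Pass 3: 1 new —
  {D, E}  = complement {A, B, C}
  — 8 sets.
After Pass 4 the family is unchanged; done.

Hence σ(𝒞) has 8 members: { {}, {B}, {A, C}, {D, E}, {A, B, C}, {B, D, E}, {A, C, D, E}, Ω }.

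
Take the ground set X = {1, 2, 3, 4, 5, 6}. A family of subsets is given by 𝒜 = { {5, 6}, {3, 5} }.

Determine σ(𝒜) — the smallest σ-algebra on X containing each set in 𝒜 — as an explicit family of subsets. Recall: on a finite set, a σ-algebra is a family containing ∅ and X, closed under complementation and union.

σ(𝒜) = { {}, {3}, {5}, {6}, {3, 5}, {3, 6}, {5, 6}, {1, 2, 4}, {3, 5, 6}, {1, 2, 3, 4}, {1, 2, 4, 5}, {1, 2, 4, 6}, {1, 2, 3, 4, 5}, {1, 2, 3, 4, 6}, {1, 2, 4, 5, 6}, X }

Check:
Begin from { {}, {3, 5}, {5, 6}, X } (that is, 𝒜 plus ∅ and X).
Pass 1 (3 new):
  {3, 5, 6}  = {3, 5} ∪ {5, 6}
  {1, 2, 3, 4}  = {5, 6}ᶜ
  {1, 2, 4, 6}  = {3, 5}ᶜ
  |family| = 7
Pass 2 adds 4:
  {1, 2, 4}  = {3, 5, 6}ᶜ
  {1, 2, 3, 4, 5}  = {3, 5} ∪ {1, 2, 3, 4}
  {1, 2, 3, 4, 6}  = {1, 2, 4, 6} ∪ {1, 2, 3, 4}
  {1, 2, 4, 5, 6}  = {1, 2, 4, 6} ∪ {5, 6}
  |family| = 11
Pass 3: +3 →
  {3}  = {1, 2, 4, 5, 6}ᶜ
  {5}  = {1, 2, 3, 4, 6}ᶜ
  {6}  = {1, 2, 3, 4, 5}ᶜ
  |family| = 14
Pass 4 adds 2:
  {3, 6}  = {3} ∪ {6}
  {1, 2, 4, 5}  = {1, 2, 4} ∪ {5}
  |family| = 16
After Pass 5 the family is unchanged; done.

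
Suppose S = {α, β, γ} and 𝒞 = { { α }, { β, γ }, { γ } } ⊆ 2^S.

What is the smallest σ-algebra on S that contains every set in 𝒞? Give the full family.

Seed the family with 𝒞 together with ∅ and S: { {}, { α }, { γ }, { β, γ }, S }.
Pass 1. New:
  { α, β }  = complement { γ }
  { α, γ }  = { γ } ∪ { α }
  — 7 sets.
Pass 2: 1 new —
  { β }  = complement { α, γ }
  — 8 sets.
After Pass 3 the family is unchanged; done.

|σ(𝒞)| = 8.  σ(𝒞) = { {}, { α }, { β }, { γ }, { α, β }, { α, γ }, { β, γ }, S }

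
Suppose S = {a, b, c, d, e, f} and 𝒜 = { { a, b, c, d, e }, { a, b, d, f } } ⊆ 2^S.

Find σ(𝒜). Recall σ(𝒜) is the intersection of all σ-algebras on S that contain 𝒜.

σ(𝒜) = { ∅, { f }, { c, e }, { a, b, d }, { c, e, f }, { a, b, d, f }, { a, b, c, d, e }, S }

Derivation:
Take S₀ = 𝒜 ∪ {∅, S} = { ∅, { a, b, d, f }, { a, b, c, d, e }, S }.
Step 1 adds 2:
  { f }  = { a, b, c, d, e }ᶜ
  { c, e }  = { a, b, d, f }ᶜ
  |family| = 6
Step 2. New:
  { c, e, f }  = { c, e } ∪ { f }
  |family| = 7
Step 3: 1 new —
  { a, b, d }  = { c, e, f }ᶜ
  |family| = 8
Step 4: no new sets; the family is a σ-algebra.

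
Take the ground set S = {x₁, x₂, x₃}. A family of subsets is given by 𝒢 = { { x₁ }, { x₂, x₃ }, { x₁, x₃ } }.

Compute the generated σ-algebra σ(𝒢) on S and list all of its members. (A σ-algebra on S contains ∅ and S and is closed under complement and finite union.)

Initial family (5 sets): { ∅, { x₁ }, { x₁, x₃ }, { x₂, x₃ }, S }.
Round 1 (1 new):
  { x₂ }  = S∖{ x₁, x₃ }
  |family| = 6
Round 2: 1 new —
  { x₁, x₂ }  = { x₂ } ∪ { x₁ }
  |family| = 7
Round 3: +1 →
  { x₃ }  = S∖{ x₁, x₂ }
  |family| = 8
Round 4: closed — nothing new.

σ(𝒢) = { ∅, { x₁ }, { x₂ }, { x₃ }, { x₁, x₂ }, { x₁, x₃ }, { x₂, x₃ }, S }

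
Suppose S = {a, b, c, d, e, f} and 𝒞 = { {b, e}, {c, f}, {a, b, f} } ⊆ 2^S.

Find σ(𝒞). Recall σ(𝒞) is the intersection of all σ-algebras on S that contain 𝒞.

σ(𝒞) = { {}, {a}, {b}, {c}, {d}, {e}, {f}, {a, b}, {a, c}, {a, d}, {a, e}, {a, f}, {b, c}, {b, d}, {b, e}, {b, f}, {c, d}, {c, e}, {c, f}, {d, e}, {d, f}, {e, f}, {a, b, c}, {a, b, d}, {a, b, e}, {a, b, f}, {a, c, d}, {a, c, e}, {a, c, f}, {a, d, e}, {a, d, f}, {a, e, f}, {b, c, d}, {b, c, e}, {b, c, f}, {b, d, e}, {b, d, f}, {b, e, f}, {c, d, e}, {c, d, f}, {c, e, f}, {d, e, f}, {a, b, c, d}, {a, b, c, e}, {a, b, c, f}, {a, b, d, e}, {a, b, d, f}, {a, b, e, f}, {a, c, d, e}, {a, c, d, f}, {a, c, e, f}, {a, d, e, f}, {b, c, d, e}, {b, c, d, f}, {b, c, e, f}, {b, d, e, f}, {c, d, e, f}, {a, b, c, d, e}, {a, b, c, d, f}, {a, b, c, e, f}, {a, b, d, e, f}, {a, c, d, e, f}, {b, c, d, e, f}, S }

Check:
Initial family (5 sets): { {}, {b, e}, {c, f}, {a, b, f}, S }.
Round 1. New:
  {c, d, e}  = {a, b, f}ᶜ
  {a, b, c, f}  = {c, f} ∪ {a, b, f}
  {a, b, d, e}  = {c, f}ᶜ
  {a, b, e, f}  = {b, e} ∪ {a, b, f}
  {a, c, d, f}  = {b, e}ᶜ
  {b, c, e, f}  = {b, e} ∪ {c, f}
  [11 total]
Round 2 (11 new):
  {a, d}  = {b, c, e, f}ᶜ
  {c, d}  = {a, b, e, f}ᶜ
  {d, e}  = {a, b, c, f}ᶜ
  {b, c, d, e}  = {b, e} ∪ {c, d, e}
  {c, d, e, f}  = {c, d, e} ∪ {c, f}
  {a, b, c, d, e}  = {c, d, e} ∪ {a, b, d, e}
  {a, b, c, d, f}  = {a, b, c, f} ∪ {a, c, d, f}
  {a, b, c, e, f}  = {b, e} ∪ {a, b, c, f}
  {a, b, d, e, f}  = {a, b, d, e} ∪ {a, b, f}
  {a, c, d, e, f}  = {c, d, e} ∪ {a, c, d, f}
  {b, c, d, e, f}  = {c, d, e} ∪ {b, c, e, f}
  [22 total]
Round 3: 14 new —
  {a}  = {b, c, d, e, f}ᶜ
  {b}  = {a, c, d, e, f}ᶜ
  {c}  = {a, b, d, e, f}ᶜ
  {d}  = {a, b, c, e, f}ᶜ
  {e}  = {a, b, c, d, f}ᶜ
  {f}  = {a, b, c, d, e}ᶜ
  {a, b}  = {c, d, e, f}ᶜ
  {a, f}  = {b, c, d, e}ᶜ
  {a, c, d}  = {c, d} ∪ {a, d}
  {a, d, e}  = {d, e} ∪ {a, d}
  {b, d, e}  = {b, e} ∪ {d, e}
  {c, d, f}  = {c, d} ∪ {c, f}
  {a, b, d, f}  = {a, d} ∪ {a, b, f}
  {a, c, d, e}  = {c, d, e} ∪ {a, d}
  [36 total]
Round 4 adds 24:
  {a, c}  = {a} ∪ {c}
  {a, e}  = {a} ∪ {e}
  {b, c}  = {b} ∪ {c}
  {b, d}  = {b} ∪ {d}
  {b, f}  = {a, c, d, e}ᶜ
  {c, e}  = {a, b, d, f}ᶜ
  {d, f}  = {f} ∪ {d}
  {e, f}  = {f} ∪ {e}
  {a, b, c}  = {a, b} ∪ {c}
  {a, b, d}  = {a, b} ∪ {a, d}
  {a, b, e}  = {c, d, f}ᶜ
  {a, c, f}  = {b, d, e}ᶜ
  {a, d, f}  = {a, f} ∪ {a, d}
  {a, e, f}  = {a, f} ∪ {e}
  {b, c, d}  = {c, d} ∪ {b}
  {b, c, e}  = {b, e} ∪ {c}
  {b, c, f}  = {a, d, e}ᶜ
  {b, e, f}  = {a, c, d}ᶜ
  {c, e, f}  = {e} ∪ {c, f}
  {d, e, f}  = {f} ∪ {d, e}
  {a, b, c, d}  = {c, d} ∪ {a, b}
  {a, d, e, f}  = {a, d, e} ∪ {a, f}
  {b, c, d, f}  = {b} ∪ {c, d, f}
  {b, d, e, f}  = {f} ∪ {b, d, e}
  [60 total]
Round 5. New:
  {a, c, e}  = {a, c} ∪ {a, e}
  {b, d, f}  = {b} ∪ {d, f}
  {a, b, c, e}  = {d, f}ᶜ
  {a, c, e, f}  = {b, d}ᶜ
  [64 total]
Round 6: already closed under ᶜ and ∪.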